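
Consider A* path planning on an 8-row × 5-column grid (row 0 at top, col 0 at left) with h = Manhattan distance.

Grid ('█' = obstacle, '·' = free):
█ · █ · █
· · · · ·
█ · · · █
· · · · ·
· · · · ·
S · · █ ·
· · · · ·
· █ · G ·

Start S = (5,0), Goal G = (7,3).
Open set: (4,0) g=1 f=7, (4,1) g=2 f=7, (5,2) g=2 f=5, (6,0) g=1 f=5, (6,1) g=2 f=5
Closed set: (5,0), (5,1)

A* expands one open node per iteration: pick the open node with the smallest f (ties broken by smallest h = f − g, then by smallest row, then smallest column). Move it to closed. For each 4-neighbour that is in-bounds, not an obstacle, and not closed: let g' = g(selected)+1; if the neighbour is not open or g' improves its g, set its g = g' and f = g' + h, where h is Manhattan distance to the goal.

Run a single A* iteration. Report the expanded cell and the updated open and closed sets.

expanded=(5,2); open=[(4,0) g=1 f=7, (4,1) g=2 f=7, (4,2) g=3 f=7, (6,0) g=1 f=5, (6,1) g=2 f=5, (6,2) g=3 f=5]; closed=[(5,0), (5,1), (5,2)]

step 1: expand (5,2) (f=5, h=3) → closed; open now [(4,0) g=1 f=7, (4,1) g=2 f=7, (4,2) g=3 f=7, (6,0) g=1 f=5, (6,1) g=2 f=5, (6,2) g=3 f=5]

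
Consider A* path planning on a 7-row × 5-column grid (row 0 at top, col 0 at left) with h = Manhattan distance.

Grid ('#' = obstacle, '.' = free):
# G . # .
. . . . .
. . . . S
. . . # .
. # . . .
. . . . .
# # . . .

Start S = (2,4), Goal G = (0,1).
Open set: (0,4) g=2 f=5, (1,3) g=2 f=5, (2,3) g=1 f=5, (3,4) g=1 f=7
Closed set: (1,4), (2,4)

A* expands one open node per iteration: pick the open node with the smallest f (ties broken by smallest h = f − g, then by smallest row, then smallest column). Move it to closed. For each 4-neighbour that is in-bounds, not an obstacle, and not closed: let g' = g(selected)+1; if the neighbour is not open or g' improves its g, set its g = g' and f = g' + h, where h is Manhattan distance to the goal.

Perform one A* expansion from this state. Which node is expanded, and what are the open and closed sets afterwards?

step 1: expand (0,4) (f=5, h=3) → closed; open now [(1,3) g=2 f=5, (2,3) g=1 f=5, (3,4) g=1 f=7]

expanded=(0,4); open=[(1,3) g=2 f=5, (2,3) g=1 f=5, (3,4) g=1 f=7]; closed=[(0,4), (1,4), (2,4)]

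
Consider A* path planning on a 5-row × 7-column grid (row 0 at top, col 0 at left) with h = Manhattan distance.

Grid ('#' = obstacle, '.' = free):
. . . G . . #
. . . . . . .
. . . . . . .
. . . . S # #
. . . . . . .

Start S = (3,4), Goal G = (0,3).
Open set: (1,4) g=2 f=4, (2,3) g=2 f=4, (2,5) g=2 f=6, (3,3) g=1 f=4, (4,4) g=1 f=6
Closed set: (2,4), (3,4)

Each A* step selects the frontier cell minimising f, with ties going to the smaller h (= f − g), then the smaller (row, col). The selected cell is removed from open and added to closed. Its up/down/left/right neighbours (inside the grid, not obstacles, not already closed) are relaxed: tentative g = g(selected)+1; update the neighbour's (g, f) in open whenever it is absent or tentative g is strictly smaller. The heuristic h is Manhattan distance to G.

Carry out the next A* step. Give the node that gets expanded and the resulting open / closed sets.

step 1: expand (1,4) (f=4, h=2) → closed; open now [(0,4) g=3 f=4, (1,3) g=3 f=4, (1,5) g=3 f=6, (2,3) g=2 f=4, (2,5) g=2 f=6, (3,3) g=1 f=4, (4,4) g=1 f=6]

expanded=(1,4); open=[(0,4) g=3 f=4, (1,3) g=3 f=4, (1,5) g=3 f=6, (2,3) g=2 f=4, (2,5) g=2 f=6, (3,3) g=1 f=4, (4,4) g=1 f=6]; closed=[(1,4), (2,4), (3,4)]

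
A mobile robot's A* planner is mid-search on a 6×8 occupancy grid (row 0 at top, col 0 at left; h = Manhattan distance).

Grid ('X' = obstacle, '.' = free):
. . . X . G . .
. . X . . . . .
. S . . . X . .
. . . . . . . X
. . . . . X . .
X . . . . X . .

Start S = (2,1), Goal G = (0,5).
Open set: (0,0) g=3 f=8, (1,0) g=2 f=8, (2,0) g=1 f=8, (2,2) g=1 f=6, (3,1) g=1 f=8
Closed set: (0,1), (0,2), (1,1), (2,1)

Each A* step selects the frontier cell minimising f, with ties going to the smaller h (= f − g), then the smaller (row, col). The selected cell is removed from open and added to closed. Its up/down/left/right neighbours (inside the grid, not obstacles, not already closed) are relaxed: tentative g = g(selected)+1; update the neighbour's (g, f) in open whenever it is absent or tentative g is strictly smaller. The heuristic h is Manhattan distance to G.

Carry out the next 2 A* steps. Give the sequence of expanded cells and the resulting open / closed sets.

step 1: expand (2,2) (f=6, h=5) → closed; open now [(0,0) g=3 f=8, (1,0) g=2 f=8, (2,0) g=1 f=8, (2,3) g=2 f=6, (3,1) g=1 f=8, (3,2) g=2 f=8]
step 2: expand (2,3) (f=6, h=4) → closed; open now [(0,0) g=3 f=8, (1,0) g=2 f=8, (1,3) g=3 f=6, (2,0) g=1 f=8, (2,4) g=3 f=6, (3,1) g=1 f=8, (3,2) g=2 f=8, (3,3) g=3 f=8]

order=[(2,2) → (2,3)]; open=[(0,0) g=3 f=8, (1,0) g=2 f=8, (1,3) g=3 f=6, (2,0) g=1 f=8, (2,4) g=3 f=6, (3,1) g=1 f=8, (3,2) g=2 f=8, (3,3) g=3 f=8]; closed=[(0,1), (0,2), (1,1), (2,1), (2,2), (2,3)]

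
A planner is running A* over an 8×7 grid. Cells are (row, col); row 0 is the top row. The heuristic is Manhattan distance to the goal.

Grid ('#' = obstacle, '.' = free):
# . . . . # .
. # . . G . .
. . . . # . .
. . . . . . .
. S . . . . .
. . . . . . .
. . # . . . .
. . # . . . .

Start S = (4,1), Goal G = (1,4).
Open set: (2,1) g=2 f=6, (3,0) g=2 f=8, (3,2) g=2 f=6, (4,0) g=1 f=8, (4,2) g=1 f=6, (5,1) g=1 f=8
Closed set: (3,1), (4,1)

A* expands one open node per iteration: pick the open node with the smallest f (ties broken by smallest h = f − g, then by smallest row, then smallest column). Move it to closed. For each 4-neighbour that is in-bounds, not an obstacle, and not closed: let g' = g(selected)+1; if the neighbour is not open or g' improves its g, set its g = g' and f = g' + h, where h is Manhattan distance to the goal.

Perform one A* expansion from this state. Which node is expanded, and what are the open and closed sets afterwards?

step 1: expand (2,1) (f=6, h=4) → closed; open now [(2,0) g=3 f=8, (2,2) g=3 f=6, (3,0) g=2 f=8, (3,2) g=2 f=6, (4,0) g=1 f=8, (4,2) g=1 f=6, (5,1) g=1 f=8]

expanded=(2,1); open=[(2,0) g=3 f=8, (2,2) g=3 f=6, (3,0) g=2 f=8, (3,2) g=2 f=6, (4,0) g=1 f=8, (4,2) g=1 f=6, (5,1) g=1 f=8]; closed=[(2,1), (3,1), (4,1)]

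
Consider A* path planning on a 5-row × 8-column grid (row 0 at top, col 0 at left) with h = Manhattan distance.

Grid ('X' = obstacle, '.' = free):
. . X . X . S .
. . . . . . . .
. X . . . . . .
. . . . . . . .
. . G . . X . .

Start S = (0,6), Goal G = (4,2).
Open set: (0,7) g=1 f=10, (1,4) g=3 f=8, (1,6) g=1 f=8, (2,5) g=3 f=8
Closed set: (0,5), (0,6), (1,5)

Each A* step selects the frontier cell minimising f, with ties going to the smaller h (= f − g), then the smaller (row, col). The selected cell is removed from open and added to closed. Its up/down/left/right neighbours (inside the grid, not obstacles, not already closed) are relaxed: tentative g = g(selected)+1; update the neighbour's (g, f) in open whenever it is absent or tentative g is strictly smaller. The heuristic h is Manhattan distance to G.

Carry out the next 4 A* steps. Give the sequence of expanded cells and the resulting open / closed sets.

step 1: expand (1,4) (f=8, h=5) → closed; open now [(0,7) g=1 f=10, (1,3) g=4 f=8, (1,6) g=1 f=8, (2,4) g=4 f=8, (2,5) g=3 f=8]
step 2: expand (1,3) (f=8, h=4) → closed; open now [(0,3) g=5 f=10, (0,7) g=1 f=10, (1,2) g=5 f=8, (1,6) g=1 f=8, (2,3) g=5 f=8, (2,4) g=4 f=8, (2,5) g=3 f=8]
step 3: expand (1,2) (f=8, h=3) → closed; open now [(0,3) g=5 f=10, (0,7) g=1 f=10, (1,1) g=6 f=10, (1,6) g=1 f=8, (2,2) g=6 f=8, (2,3) g=5 f=8, (2,4) g=4 f=8, (2,5) g=3 f=8]
step 4: expand (2,2) (f=8, h=2) → closed; open now [(0,3) g=5 f=10, (0,7) g=1 f=10, (1,1) g=6 f=10, (1,6) g=1 f=8, (2,3) g=5 f=8, (2,4) g=4 f=8, (2,5) g=3 f=8, (3,2) g=7 f=8]

order=[(1,4) → (1,3) → (1,2) → (2,2)]; open=[(0,3) g=5 f=10, (0,7) g=1 f=10, (1,1) g=6 f=10, (1,6) g=1 f=8, (2,3) g=5 f=8, (2,4) g=4 f=8, (2,5) g=3 f=8, (3,2) g=7 f=8]; closed=[(0,5), (0,6), (1,2), (1,3), (1,4), (1,5), (2,2)]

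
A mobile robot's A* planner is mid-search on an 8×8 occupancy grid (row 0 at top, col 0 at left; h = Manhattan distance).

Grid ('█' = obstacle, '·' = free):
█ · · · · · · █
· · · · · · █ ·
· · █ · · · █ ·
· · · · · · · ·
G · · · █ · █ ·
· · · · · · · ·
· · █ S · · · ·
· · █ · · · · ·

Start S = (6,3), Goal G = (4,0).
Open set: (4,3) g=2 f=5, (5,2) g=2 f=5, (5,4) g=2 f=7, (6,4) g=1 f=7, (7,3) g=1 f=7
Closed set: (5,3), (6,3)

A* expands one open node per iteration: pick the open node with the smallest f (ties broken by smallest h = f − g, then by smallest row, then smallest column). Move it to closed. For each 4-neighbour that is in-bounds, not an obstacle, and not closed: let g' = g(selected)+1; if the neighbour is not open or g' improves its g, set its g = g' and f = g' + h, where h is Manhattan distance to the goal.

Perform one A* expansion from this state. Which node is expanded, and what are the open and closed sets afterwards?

step 1: expand (4,3) (f=5, h=3) → closed; open now [(3,3) g=3 f=7, (4,2) g=3 f=5, (5,2) g=2 f=5, (5,4) g=2 f=7, (6,4) g=1 f=7, (7,3) g=1 f=7]

expanded=(4,3); open=[(3,3) g=3 f=7, (4,2) g=3 f=5, (5,2) g=2 f=5, (5,4) g=2 f=7, (6,4) g=1 f=7, (7,3) g=1 f=7]; closed=[(4,3), (5,3), (6,3)]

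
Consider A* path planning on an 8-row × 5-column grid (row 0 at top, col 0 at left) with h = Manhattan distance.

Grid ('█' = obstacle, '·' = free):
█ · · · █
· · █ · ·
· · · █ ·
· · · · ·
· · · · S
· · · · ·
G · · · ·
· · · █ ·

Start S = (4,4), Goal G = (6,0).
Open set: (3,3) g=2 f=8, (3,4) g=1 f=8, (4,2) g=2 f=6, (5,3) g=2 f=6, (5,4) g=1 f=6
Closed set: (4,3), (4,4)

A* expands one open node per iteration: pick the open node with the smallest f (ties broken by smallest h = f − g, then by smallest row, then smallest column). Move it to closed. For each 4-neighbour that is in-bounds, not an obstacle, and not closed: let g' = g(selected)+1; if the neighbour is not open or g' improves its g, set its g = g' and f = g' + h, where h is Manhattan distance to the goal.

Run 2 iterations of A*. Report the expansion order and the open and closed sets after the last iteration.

order=[(4,2) → (4,1)]; open=[(3,1) g=4 f=8, (3,2) g=3 f=8, (3,3) g=2 f=8, (3,4) g=1 f=8, (4,0) g=4 f=6, (5,1) g=4 f=6, (5,2) g=3 f=6, (5,3) g=2 f=6, (5,4) g=1 f=6]; closed=[(4,1), (4,2), (4,3), (4,4)]

step 1: expand (4,2) (f=6, h=4) → closed; open now [(3,2) g=3 f=8, (3,3) g=2 f=8, (3,4) g=1 f=8, (4,1) g=3 f=6, (5,2) g=3 f=6, (5,3) g=2 f=6, (5,4) g=1 f=6]
step 2: expand (4,1) (f=6, h=3) → closed; open now [(3,1) g=4 f=8, (3,2) g=3 f=8, (3,3) g=2 f=8, (3,4) g=1 f=8, (4,0) g=4 f=6, (5,1) g=4 f=6, (5,2) g=3 f=6, (5,3) g=2 f=6, (5,4) g=1 f=6]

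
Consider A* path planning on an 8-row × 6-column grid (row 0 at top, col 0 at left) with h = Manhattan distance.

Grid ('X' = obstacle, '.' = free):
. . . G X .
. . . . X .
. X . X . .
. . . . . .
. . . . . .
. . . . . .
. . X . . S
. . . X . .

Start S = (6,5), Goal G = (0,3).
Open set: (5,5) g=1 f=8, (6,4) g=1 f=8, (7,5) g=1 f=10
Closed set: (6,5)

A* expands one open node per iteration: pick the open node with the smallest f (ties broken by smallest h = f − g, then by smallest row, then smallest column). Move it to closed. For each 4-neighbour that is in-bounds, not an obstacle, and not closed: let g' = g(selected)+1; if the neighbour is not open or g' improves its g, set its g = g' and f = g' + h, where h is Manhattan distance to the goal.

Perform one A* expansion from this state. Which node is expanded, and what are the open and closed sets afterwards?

expanded=(5,5); open=[(4,5) g=2 f=8, (5,4) g=2 f=8, (6,4) g=1 f=8, (7,5) g=1 f=10]; closed=[(5,5), (6,5)]

step 1: expand (5,5) (f=8, h=7) → closed; open now [(4,5) g=2 f=8, (5,4) g=2 f=8, (6,4) g=1 f=8, (7,5) g=1 f=10]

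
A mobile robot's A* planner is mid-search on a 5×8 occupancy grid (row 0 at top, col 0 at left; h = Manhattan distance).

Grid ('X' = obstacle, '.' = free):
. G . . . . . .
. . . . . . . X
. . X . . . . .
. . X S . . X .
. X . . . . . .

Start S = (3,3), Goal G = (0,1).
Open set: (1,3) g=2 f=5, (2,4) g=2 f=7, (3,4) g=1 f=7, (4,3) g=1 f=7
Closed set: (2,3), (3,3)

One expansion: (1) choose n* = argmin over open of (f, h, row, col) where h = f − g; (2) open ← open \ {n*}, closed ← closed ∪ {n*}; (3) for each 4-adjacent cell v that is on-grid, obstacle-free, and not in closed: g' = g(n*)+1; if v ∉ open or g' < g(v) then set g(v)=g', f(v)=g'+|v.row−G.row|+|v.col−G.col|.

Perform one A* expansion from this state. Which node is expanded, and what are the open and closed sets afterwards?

expanded=(1,3); open=[(0,3) g=3 f=5, (1,2) g=3 f=5, (1,4) g=3 f=7, (2,4) g=2 f=7, (3,4) g=1 f=7, (4,3) g=1 f=7]; closed=[(1,3), (2,3), (3,3)]

step 1: expand (1,3) (f=5, h=3) → closed; open now [(0,3) g=3 f=5, (1,2) g=3 f=5, (1,4) g=3 f=7, (2,4) g=2 f=7, (3,4) g=1 f=7, (4,3) g=1 f=7]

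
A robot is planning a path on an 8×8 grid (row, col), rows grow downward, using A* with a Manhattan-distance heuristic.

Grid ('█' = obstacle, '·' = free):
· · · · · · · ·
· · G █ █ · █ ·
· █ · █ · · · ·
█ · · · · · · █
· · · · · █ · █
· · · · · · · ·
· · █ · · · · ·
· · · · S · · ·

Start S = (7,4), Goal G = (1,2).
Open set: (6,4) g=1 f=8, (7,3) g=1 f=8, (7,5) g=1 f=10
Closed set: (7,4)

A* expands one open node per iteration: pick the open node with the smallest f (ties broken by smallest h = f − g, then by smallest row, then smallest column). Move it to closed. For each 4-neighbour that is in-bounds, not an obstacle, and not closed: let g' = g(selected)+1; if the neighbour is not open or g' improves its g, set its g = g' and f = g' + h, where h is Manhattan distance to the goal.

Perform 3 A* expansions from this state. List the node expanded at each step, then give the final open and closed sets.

order=[(6,4) → (5,4) → (4,4)]; open=[(3,4) g=4 f=8, (4,3) g=4 f=8, (5,3) g=3 f=8, (5,5) g=3 f=10, (6,3) g=2 f=8, (6,5) g=2 f=10, (7,3) g=1 f=8, (7,5) g=1 f=10]; closed=[(4,4), (5,4), (6,4), (7,4)]

step 1: expand (6,4) (f=8, h=7) → closed; open now [(5,4) g=2 f=8, (6,3) g=2 f=8, (6,5) g=2 f=10, (7,3) g=1 f=8, (7,5) g=1 f=10]
step 2: expand (5,4) (f=8, h=6) → closed; open now [(4,4) g=3 f=8, (5,3) g=3 f=8, (5,5) g=3 f=10, (6,3) g=2 f=8, (6,5) g=2 f=10, (7,3) g=1 f=8, (7,5) g=1 f=10]
step 3: expand (4,4) (f=8, h=5) → closed; open now [(3,4) g=4 f=8, (4,3) g=4 f=8, (5,3) g=3 f=8, (5,5) g=3 f=10, (6,3) g=2 f=8, (6,5) g=2 f=10, (7,3) g=1 f=8, (7,5) g=1 f=10]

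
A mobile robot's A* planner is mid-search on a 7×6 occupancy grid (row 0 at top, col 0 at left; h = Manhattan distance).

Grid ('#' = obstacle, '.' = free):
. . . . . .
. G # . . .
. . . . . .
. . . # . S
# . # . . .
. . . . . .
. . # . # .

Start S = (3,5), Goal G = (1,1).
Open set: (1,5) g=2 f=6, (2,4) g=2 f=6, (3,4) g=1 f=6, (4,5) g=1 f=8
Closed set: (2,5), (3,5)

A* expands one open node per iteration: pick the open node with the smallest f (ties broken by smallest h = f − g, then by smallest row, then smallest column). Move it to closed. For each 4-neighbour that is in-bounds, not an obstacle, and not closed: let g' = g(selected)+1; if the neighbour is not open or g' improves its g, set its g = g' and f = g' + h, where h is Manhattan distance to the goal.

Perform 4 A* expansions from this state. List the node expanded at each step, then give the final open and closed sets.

step 1: expand (1,5) (f=6, h=4) → closed; open now [(0,5) g=3 f=8, (1,4) g=3 f=6, (2,4) g=2 f=6, (3,4) g=1 f=6, (4,5) g=1 f=8]
step 2: expand (1,4) (f=6, h=3) → closed; open now [(0,4) g=4 f=8, (0,5) g=3 f=8, (1,3) g=4 f=6, (2,4) g=2 f=6, (3,4) g=1 f=6, (4,5) g=1 f=8]
step 3: expand (1,3) (f=6, h=2) → closed; open now [(0,3) g=5 f=8, (0,4) g=4 f=8, (0,5) g=3 f=8, (2,3) g=5 f=8, (2,4) g=2 f=6, (3,4) g=1 f=6, (4,5) g=1 f=8]
step 4: expand (2,4) (f=6, h=4) → closed; open now [(0,3) g=5 f=8, (0,4) g=4 f=8, (0,5) g=3 f=8, (2,3) g=3 f=6, (3,4) g=1 f=6, (4,5) g=1 f=8]

order=[(1,5) → (1,4) → (1,3) → (2,4)]; open=[(0,3) g=5 f=8, (0,4) g=4 f=8, (0,5) g=3 f=8, (2,3) g=3 f=6, (3,4) g=1 f=6, (4,5) g=1 f=8]; closed=[(1,3), (1,4), (1,5), (2,4), (2,5), (3,5)]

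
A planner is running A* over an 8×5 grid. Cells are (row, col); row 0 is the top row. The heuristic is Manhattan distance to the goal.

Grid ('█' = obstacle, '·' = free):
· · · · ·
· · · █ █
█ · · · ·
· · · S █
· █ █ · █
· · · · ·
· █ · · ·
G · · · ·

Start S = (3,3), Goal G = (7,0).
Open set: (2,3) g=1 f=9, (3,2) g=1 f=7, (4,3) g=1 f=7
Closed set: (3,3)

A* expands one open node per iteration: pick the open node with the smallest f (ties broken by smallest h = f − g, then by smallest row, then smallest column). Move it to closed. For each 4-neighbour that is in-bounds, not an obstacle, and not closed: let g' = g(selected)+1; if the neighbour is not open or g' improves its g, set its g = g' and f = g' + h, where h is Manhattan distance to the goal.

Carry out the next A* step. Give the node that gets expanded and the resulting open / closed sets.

step 1: expand (3,2) (f=7, h=6) → closed; open now [(2,2) g=2 f=9, (2,3) g=1 f=9, (3,1) g=2 f=7, (4,3) g=1 f=7]

expanded=(3,2); open=[(2,2) g=2 f=9, (2,3) g=1 f=9, (3,1) g=2 f=7, (4,3) g=1 f=7]; closed=[(3,2), (3,3)]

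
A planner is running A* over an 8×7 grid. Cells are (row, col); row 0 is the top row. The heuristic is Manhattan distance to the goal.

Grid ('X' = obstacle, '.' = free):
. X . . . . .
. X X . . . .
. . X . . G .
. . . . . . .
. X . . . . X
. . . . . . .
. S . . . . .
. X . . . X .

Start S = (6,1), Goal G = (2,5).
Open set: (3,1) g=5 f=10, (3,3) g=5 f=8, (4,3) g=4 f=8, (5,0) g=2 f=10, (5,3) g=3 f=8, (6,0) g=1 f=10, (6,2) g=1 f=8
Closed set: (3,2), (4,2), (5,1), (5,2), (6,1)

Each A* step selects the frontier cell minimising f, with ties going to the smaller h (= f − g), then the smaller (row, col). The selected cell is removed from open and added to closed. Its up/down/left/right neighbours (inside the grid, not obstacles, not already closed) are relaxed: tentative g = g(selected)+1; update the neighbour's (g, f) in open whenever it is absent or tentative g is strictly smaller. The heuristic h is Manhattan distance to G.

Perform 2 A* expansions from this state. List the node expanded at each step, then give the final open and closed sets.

step 1: expand (3,3) (f=8, h=3) → closed; open now [(2,3) g=6 f=8, (3,1) g=5 f=10, (3,4) g=6 f=8, (4,3) g=4 f=8, (5,0) g=2 f=10, (5,3) g=3 f=8, (6,0) g=1 f=10, (6,2) g=1 f=8]
step 2: expand (2,3) (f=8, h=2) → closed; open now [(1,3) g=7 f=10, (2,4) g=7 f=8, (3,1) g=5 f=10, (3,4) g=6 f=8, (4,3) g=4 f=8, (5,0) g=2 f=10, (5,3) g=3 f=8, (6,0) g=1 f=10, (6,2) g=1 f=8]

order=[(3,3) → (2,3)]; open=[(1,3) g=7 f=10, (2,4) g=7 f=8, (3,1) g=5 f=10, (3,4) g=6 f=8, (4,3) g=4 f=8, (5,0) g=2 f=10, (5,3) g=3 f=8, (6,0) g=1 f=10, (6,2) g=1 f=8]; closed=[(2,3), (3,2), (3,3), (4,2), (5,1), (5,2), (6,1)]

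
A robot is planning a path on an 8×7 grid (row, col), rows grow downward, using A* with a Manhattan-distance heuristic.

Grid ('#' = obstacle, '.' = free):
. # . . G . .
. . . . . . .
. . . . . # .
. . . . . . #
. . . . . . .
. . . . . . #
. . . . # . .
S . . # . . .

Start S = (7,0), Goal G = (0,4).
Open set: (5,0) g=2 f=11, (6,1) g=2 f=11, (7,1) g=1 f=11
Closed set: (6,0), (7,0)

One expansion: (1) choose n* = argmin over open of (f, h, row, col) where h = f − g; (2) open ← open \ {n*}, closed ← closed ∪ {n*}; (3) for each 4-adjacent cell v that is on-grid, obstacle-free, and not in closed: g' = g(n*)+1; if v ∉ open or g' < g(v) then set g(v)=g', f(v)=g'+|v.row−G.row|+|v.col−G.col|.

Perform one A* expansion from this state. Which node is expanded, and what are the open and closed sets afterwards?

expanded=(5,0); open=[(4,0) g=3 f=11, (5,1) g=3 f=11, (6,1) g=2 f=11, (7,1) g=1 f=11]; closed=[(5,0), (6,0), (7,0)]

step 1: expand (5,0) (f=11, h=9) → closed; open now [(4,0) g=3 f=11, (5,1) g=3 f=11, (6,1) g=2 f=11, (7,1) g=1 f=11]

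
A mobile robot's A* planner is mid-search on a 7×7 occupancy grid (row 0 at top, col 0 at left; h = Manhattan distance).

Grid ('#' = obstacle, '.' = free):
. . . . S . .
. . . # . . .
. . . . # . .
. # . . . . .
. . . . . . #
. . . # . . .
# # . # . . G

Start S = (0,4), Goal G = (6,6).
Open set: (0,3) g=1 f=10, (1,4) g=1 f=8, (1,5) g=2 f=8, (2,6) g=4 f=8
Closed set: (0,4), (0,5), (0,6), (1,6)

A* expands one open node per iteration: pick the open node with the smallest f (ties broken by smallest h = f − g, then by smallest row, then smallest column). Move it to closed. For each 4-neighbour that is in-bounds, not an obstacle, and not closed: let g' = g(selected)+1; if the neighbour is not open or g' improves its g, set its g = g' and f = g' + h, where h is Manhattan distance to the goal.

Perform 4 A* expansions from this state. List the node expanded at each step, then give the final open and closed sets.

order=[(2,6) → (3,6) → (1,5) → (2,5)]; open=[(0,3) g=1 f=10, (1,4) g=1 f=8, (3,5) g=4 f=8]; closed=[(0,4), (0,5), (0,6), (1,5), (1,6), (2,5), (2,6), (3,6)]

step 1: expand (2,6) (f=8, h=4) → closed; open now [(0,3) g=1 f=10, (1,4) g=1 f=8, (1,5) g=2 f=8, (2,5) g=5 f=10, (3,6) g=5 f=8]
step 2: expand (3,6) (f=8, h=3) → closed; open now [(0,3) g=1 f=10, (1,4) g=1 f=8, (1,5) g=2 f=8, (2,5) g=5 f=10, (3,5) g=6 f=10]
step 3: expand (1,5) (f=8, h=6) → closed; open now [(0,3) g=1 f=10, (1,4) g=1 f=8, (2,5) g=3 f=8, (3,5) g=6 f=10]
step 4: expand (2,5) (f=8, h=5) → closed; open now [(0,3) g=1 f=10, (1,4) g=1 f=8, (3,5) g=4 f=8]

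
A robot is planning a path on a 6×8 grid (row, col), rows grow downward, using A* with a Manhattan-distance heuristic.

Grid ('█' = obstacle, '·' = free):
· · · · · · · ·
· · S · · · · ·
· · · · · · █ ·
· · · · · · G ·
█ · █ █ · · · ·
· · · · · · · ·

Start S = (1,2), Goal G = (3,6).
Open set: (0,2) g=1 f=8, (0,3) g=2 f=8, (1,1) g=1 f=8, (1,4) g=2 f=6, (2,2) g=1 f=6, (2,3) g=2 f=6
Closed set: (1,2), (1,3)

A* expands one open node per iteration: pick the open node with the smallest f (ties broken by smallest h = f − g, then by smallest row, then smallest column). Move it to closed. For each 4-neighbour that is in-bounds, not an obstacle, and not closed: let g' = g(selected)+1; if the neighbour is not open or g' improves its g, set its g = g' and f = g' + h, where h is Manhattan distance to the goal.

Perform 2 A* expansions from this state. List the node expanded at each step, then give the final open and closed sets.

step 1: expand (1,4) (f=6, h=4) → closed; open now [(0,2) g=1 f=8, (0,3) g=2 f=8, (0,4) g=3 f=8, (1,1) g=1 f=8, (1,5) g=3 f=6, (2,2) g=1 f=6, (2,3) g=2 f=6, (2,4) g=3 f=6]
step 2: expand (1,5) (f=6, h=3) → closed; open now [(0,2) g=1 f=8, (0,3) g=2 f=8, (0,4) g=3 f=8, (0,5) g=4 f=8, (1,1) g=1 f=8, (1,6) g=4 f=6, (2,2) g=1 f=6, (2,3) g=2 f=6, (2,4) g=3 f=6, (2,5) g=4 f=6]

order=[(1,4) → (1,5)]; open=[(0,2) g=1 f=8, (0,3) g=2 f=8, (0,4) g=3 f=8, (0,5) g=4 f=8, (1,1) g=1 f=8, (1,6) g=4 f=6, (2,2) g=1 f=6, (2,3) g=2 f=6, (2,4) g=3 f=6, (2,5) g=4 f=6]; closed=[(1,2), (1,3), (1,4), (1,5)]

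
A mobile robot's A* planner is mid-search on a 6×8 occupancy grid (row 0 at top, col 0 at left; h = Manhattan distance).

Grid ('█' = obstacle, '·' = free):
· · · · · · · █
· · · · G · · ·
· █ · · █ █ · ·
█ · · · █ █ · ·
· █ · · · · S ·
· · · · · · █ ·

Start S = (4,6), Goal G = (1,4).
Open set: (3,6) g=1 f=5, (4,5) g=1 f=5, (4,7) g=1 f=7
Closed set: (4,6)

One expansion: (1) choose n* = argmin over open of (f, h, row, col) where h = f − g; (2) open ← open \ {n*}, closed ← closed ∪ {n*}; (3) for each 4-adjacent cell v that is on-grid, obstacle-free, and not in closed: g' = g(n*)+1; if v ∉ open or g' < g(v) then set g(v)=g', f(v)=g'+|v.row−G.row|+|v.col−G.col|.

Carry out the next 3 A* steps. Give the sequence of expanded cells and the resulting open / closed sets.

step 1: expand (3,6) (f=5, h=4) → closed; open now [(2,6) g=2 f=5, (3,7) g=2 f=7, (4,5) g=1 f=5, (4,7) g=1 f=7]
step 2: expand (2,6) (f=5, h=3) → closed; open now [(1,6) g=3 f=5, (2,7) g=3 f=7, (3,7) g=2 f=7, (4,5) g=1 f=5, (4,7) g=1 f=7]
step 3: expand (1,6) (f=5, h=2) → closed; open now [(0,6) g=4 f=7, (1,5) g=4 f=5, (1,7) g=4 f=7, (2,7) g=3 f=7, (3,7) g=2 f=7, (4,5) g=1 f=5, (4,7) g=1 f=7]

order=[(3,6) → (2,6) → (1,6)]; open=[(0,6) g=4 f=7, (1,5) g=4 f=5, (1,7) g=4 f=7, (2,7) g=3 f=7, (3,7) g=2 f=7, (4,5) g=1 f=5, (4,7) g=1 f=7]; closed=[(1,6), (2,6), (3,6), (4,6)]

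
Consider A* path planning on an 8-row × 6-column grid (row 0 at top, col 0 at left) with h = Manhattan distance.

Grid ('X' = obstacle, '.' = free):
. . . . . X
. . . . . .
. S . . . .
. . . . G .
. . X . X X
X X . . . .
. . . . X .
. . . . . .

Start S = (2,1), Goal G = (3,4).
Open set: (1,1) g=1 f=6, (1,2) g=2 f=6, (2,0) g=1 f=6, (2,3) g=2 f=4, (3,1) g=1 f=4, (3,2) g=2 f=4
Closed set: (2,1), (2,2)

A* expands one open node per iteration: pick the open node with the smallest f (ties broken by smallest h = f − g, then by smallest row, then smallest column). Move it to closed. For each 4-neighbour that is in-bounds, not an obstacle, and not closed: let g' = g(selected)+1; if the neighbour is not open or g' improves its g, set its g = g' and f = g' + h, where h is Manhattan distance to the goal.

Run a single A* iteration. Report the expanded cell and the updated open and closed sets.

expanded=(2,3); open=[(1,1) g=1 f=6, (1,2) g=2 f=6, (1,3) g=3 f=6, (2,0) g=1 f=6, (2,4) g=3 f=4, (3,1) g=1 f=4, (3,2) g=2 f=4, (3,3) g=3 f=4]; closed=[(2,1), (2,2), (2,3)]

step 1: expand (2,3) (f=4, h=2) → closed; open now [(1,1) g=1 f=6, (1,2) g=2 f=6, (1,3) g=3 f=6, (2,0) g=1 f=6, (2,4) g=3 f=4, (3,1) g=1 f=4, (3,2) g=2 f=4, (3,3) g=3 f=4]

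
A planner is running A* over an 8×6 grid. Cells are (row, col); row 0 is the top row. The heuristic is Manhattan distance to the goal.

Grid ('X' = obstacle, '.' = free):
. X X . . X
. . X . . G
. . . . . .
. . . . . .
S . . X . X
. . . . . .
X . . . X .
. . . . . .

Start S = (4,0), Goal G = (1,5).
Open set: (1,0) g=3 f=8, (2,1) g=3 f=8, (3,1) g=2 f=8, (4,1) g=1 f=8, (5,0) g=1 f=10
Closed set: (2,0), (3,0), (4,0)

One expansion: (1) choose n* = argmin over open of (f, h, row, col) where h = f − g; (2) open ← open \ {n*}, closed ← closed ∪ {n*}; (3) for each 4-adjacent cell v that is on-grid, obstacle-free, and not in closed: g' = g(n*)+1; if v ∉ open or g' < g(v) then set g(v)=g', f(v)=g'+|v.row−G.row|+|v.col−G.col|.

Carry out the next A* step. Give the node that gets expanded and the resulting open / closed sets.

expanded=(1,0); open=[(0,0) g=4 f=10, (1,1) g=4 f=8, (2,1) g=3 f=8, (3,1) g=2 f=8, (4,1) g=1 f=8, (5,0) g=1 f=10]; closed=[(1,0), (2,0), (3,0), (4,0)]

step 1: expand (1,0) (f=8, h=5) → closed; open now [(0,0) g=4 f=10, (1,1) g=4 f=8, (2,1) g=3 f=8, (3,1) g=2 f=8, (4,1) g=1 f=8, (5,0) g=1 f=10]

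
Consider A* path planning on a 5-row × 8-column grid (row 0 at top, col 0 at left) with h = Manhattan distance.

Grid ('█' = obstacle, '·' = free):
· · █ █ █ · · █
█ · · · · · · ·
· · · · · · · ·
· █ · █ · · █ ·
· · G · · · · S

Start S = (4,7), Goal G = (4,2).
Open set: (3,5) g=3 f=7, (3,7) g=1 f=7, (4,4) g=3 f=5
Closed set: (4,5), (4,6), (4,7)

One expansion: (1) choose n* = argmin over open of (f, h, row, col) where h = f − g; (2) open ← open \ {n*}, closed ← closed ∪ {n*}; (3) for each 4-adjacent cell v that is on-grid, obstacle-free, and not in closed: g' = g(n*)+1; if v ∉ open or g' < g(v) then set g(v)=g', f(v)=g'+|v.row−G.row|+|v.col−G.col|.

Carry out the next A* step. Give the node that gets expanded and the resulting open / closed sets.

expanded=(4,4); open=[(3,4) g=4 f=7, (3,5) g=3 f=7, (3,7) g=1 f=7, (4,3) g=4 f=5]; closed=[(4,4), (4,5), (4,6), (4,7)]

step 1: expand (4,4) (f=5, h=2) → closed; open now [(3,4) g=4 f=7, (3,5) g=3 f=7, (3,7) g=1 f=7, (4,3) g=4 f=5]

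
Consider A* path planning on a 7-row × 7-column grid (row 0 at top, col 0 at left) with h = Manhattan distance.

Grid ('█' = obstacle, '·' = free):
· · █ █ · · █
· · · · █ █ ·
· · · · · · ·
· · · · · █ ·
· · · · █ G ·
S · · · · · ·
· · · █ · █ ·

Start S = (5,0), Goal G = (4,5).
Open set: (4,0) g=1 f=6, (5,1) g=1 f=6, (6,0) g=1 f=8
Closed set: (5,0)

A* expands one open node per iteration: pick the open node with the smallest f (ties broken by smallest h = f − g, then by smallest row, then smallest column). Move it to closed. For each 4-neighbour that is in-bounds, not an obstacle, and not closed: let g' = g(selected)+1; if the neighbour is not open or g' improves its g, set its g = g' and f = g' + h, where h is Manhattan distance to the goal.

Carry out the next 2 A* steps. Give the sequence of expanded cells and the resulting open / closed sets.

step 1: expand (4,0) (f=6, h=5) → closed; open now [(3,0) g=2 f=8, (4,1) g=2 f=6, (5,1) g=1 f=6, (6,0) g=1 f=8]
step 2: expand (4,1) (f=6, h=4) → closed; open now [(3,0) g=2 f=8, (3,1) g=3 f=8, (4,2) g=3 f=6, (5,1) g=1 f=6, (6,0) g=1 f=8]

order=[(4,0) → (4,1)]; open=[(3,0) g=2 f=8, (3,1) g=3 f=8, (4,2) g=3 f=6, (5,1) g=1 f=6, (6,0) g=1 f=8]; closed=[(4,0), (4,1), (5,0)]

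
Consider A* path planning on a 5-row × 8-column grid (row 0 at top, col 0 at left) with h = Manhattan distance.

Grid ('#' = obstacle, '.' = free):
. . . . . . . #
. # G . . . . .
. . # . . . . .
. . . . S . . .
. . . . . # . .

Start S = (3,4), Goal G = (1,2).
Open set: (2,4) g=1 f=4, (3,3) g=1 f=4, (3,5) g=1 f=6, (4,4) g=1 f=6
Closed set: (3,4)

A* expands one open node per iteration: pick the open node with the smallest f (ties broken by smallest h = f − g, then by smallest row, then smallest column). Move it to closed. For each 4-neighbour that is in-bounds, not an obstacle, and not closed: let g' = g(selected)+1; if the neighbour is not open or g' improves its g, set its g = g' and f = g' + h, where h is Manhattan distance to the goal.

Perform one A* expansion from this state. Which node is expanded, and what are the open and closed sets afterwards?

step 1: expand (2,4) (f=4, h=3) → closed; open now [(1,4) g=2 f=4, (2,3) g=2 f=4, (2,5) g=2 f=6, (3,3) g=1 f=4, (3,5) g=1 f=6, (4,4) g=1 f=6]

expanded=(2,4); open=[(1,4) g=2 f=4, (2,3) g=2 f=4, (2,5) g=2 f=6, (3,3) g=1 f=4, (3,5) g=1 f=6, (4,4) g=1 f=6]; closed=[(2,4), (3,4)]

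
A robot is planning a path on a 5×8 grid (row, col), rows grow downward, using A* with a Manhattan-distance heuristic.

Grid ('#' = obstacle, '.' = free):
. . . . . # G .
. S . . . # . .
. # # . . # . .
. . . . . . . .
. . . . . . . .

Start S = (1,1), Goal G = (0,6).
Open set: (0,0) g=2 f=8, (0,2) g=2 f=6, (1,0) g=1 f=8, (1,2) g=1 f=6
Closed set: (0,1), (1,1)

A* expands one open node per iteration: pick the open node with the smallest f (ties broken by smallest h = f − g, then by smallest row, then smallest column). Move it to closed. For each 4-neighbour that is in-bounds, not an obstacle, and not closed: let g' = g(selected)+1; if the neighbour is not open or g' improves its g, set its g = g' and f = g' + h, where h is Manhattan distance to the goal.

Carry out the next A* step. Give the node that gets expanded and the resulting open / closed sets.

step 1: expand (0,2) (f=6, h=4) → closed; open now [(0,0) g=2 f=8, (0,3) g=3 f=6, (1,0) g=1 f=8, (1,2) g=1 f=6]

expanded=(0,2); open=[(0,0) g=2 f=8, (0,3) g=3 f=6, (1,0) g=1 f=8, (1,2) g=1 f=6]; closed=[(0,1), (0,2), (1,1)]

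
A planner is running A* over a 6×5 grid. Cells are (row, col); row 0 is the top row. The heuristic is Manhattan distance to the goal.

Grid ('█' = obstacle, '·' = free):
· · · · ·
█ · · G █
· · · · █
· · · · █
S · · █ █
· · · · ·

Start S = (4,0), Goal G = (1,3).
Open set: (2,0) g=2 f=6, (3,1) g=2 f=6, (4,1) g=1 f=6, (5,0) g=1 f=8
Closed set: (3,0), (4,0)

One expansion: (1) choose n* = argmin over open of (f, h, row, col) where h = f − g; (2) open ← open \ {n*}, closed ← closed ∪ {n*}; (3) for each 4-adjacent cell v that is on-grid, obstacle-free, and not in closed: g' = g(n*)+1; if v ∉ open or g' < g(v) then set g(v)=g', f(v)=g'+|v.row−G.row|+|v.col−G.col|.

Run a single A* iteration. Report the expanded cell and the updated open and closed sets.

step 1: expand (2,0) (f=6, h=4) → closed; open now [(2,1) g=3 f=6, (3,1) g=2 f=6, (4,1) g=1 f=6, (5,0) g=1 f=8]

expanded=(2,0); open=[(2,1) g=3 f=6, (3,1) g=2 f=6, (4,1) g=1 f=6, (5,0) g=1 f=8]; closed=[(2,0), (3,0), (4,0)]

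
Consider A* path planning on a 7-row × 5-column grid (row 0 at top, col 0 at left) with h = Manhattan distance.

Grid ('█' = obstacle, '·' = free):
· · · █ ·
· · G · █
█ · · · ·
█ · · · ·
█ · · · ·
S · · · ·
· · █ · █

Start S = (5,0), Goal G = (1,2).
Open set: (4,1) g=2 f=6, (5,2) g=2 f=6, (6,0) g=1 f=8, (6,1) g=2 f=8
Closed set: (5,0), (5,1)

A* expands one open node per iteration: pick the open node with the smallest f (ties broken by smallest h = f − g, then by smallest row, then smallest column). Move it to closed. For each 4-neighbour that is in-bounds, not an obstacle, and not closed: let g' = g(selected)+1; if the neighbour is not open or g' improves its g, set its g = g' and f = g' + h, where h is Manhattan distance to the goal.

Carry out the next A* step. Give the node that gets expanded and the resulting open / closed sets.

expanded=(4,1); open=[(3,1) g=3 f=6, (4,2) g=3 f=6, (5,2) g=2 f=6, (6,0) g=1 f=8, (6,1) g=2 f=8]; closed=[(4,1), (5,0), (5,1)]

step 1: expand (4,1) (f=6, h=4) → closed; open now [(3,1) g=3 f=6, (4,2) g=3 f=6, (5,2) g=2 f=6, (6,0) g=1 f=8, (6,1) g=2 f=8]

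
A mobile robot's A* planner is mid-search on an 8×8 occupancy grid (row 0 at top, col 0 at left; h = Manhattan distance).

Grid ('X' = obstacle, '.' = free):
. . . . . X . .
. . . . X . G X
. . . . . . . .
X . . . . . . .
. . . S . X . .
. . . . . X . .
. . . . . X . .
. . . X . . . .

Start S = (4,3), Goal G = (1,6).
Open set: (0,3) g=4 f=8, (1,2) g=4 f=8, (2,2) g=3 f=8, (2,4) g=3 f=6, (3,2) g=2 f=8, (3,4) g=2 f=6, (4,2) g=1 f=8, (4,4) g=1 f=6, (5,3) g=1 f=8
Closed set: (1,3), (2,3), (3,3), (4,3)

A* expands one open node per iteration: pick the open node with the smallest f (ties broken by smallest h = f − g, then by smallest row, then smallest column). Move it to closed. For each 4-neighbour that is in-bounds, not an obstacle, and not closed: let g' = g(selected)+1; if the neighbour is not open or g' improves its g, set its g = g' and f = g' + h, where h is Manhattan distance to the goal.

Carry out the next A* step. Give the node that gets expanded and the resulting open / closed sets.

expanded=(2,4); open=[(0,3) g=4 f=8, (1,2) g=4 f=8, (2,2) g=3 f=8, (2,5) g=4 f=6, (3,2) g=2 f=8, (3,4) g=2 f=6, (4,2) g=1 f=8, (4,4) g=1 f=6, (5,3) g=1 f=8]; closed=[(1,3), (2,3), (2,4), (3,3), (4,3)]

step 1: expand (2,4) (f=6, h=3) → closed; open now [(0,3) g=4 f=8, (1,2) g=4 f=8, (2,2) g=3 f=8, (2,5) g=4 f=6, (3,2) g=2 f=8, (3,4) g=2 f=6, (4,2) g=1 f=8, (4,4) g=1 f=6, (5,3) g=1 f=8]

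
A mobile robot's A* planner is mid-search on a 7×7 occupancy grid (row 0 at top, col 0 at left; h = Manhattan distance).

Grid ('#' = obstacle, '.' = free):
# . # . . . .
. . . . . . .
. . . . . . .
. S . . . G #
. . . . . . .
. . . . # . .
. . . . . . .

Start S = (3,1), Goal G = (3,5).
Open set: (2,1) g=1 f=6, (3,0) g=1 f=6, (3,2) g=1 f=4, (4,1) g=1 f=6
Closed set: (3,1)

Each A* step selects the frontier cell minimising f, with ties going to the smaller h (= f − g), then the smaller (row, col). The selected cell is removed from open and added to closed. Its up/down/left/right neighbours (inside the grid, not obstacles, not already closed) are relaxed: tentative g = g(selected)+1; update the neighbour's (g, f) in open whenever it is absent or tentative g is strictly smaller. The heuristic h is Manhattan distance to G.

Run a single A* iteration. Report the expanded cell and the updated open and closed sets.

step 1: expand (3,2) (f=4, h=3) → closed; open now [(2,1) g=1 f=6, (2,2) g=2 f=6, (3,0) g=1 f=6, (3,3) g=2 f=4, (4,1) g=1 f=6, (4,2) g=2 f=6]

expanded=(3,2); open=[(2,1) g=1 f=6, (2,2) g=2 f=6, (3,0) g=1 f=6, (3,3) g=2 f=4, (4,1) g=1 f=6, (4,2) g=2 f=6]; closed=[(3,1), (3,2)]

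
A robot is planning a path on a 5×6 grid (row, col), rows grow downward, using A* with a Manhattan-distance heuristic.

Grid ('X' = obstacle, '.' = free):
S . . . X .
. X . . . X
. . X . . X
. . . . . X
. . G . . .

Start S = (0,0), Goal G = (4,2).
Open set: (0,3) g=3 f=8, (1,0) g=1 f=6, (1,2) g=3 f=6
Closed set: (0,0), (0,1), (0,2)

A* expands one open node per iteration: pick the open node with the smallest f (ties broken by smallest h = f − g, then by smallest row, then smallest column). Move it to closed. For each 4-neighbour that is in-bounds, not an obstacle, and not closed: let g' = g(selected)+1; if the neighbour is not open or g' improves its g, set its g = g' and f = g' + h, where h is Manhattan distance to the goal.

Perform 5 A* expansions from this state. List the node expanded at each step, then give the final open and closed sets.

order=[(1,2) → (1,0) → (2,0) → (2,1) → (3,1)]; open=[(0,3) g=3 f=8, (1,3) g=4 f=8, (3,0) g=3 f=6, (3,2) g=5 f=6, (4,1) g=5 f=6]; closed=[(0,0), (0,1), (0,2), (1,0), (1,2), (2,0), (2,1), (3,1)]

step 1: expand (1,2) (f=6, h=3) → closed; open now [(0,3) g=3 f=8, (1,0) g=1 f=6, (1,3) g=4 f=8]
step 2: expand (1,0) (f=6, h=5) → closed; open now [(0,3) g=3 f=8, (1,3) g=4 f=8, (2,0) g=2 f=6]
step 3: expand (2,0) (f=6, h=4) → closed; open now [(0,3) g=3 f=8, (1,3) g=4 f=8, (2,1) g=3 f=6, (3,0) g=3 f=6]
step 4: expand (2,1) (f=6, h=3) → closed; open now [(0,3) g=3 f=8, (1,3) g=4 f=8, (3,0) g=3 f=6, (3,1) g=4 f=6]
step 5: expand (3,1) (f=6, h=2) → closed; open now [(0,3) g=3 f=8, (1,3) g=4 f=8, (3,0) g=3 f=6, (3,2) g=5 f=6, (4,1) g=5 f=6]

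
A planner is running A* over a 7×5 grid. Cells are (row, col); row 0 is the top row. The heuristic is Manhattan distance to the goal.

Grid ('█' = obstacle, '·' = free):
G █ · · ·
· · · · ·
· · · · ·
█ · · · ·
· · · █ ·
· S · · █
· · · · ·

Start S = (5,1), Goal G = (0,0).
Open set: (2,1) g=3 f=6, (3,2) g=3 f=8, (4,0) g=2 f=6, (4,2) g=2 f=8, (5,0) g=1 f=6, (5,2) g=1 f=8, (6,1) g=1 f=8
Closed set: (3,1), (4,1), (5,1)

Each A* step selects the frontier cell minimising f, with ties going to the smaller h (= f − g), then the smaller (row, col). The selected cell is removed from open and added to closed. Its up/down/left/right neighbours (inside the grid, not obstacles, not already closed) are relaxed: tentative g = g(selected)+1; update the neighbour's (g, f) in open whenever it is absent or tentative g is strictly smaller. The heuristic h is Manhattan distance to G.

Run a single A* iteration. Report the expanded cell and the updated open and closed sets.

expanded=(2,1); open=[(1,1) g=4 f=6, (2,0) g=4 f=6, (2,2) g=4 f=8, (3,2) g=3 f=8, (4,0) g=2 f=6, (4,2) g=2 f=8, (5,0) g=1 f=6, (5,2) g=1 f=8, (6,1) g=1 f=8]; closed=[(2,1), (3,1), (4,1), (5,1)]

step 1: expand (2,1) (f=6, h=3) → closed; open now [(1,1) g=4 f=6, (2,0) g=4 f=6, (2,2) g=4 f=8, (3,2) g=3 f=8, (4,0) g=2 f=6, (4,2) g=2 f=8, (5,0) g=1 f=6, (5,2) g=1 f=8, (6,1) g=1 f=8]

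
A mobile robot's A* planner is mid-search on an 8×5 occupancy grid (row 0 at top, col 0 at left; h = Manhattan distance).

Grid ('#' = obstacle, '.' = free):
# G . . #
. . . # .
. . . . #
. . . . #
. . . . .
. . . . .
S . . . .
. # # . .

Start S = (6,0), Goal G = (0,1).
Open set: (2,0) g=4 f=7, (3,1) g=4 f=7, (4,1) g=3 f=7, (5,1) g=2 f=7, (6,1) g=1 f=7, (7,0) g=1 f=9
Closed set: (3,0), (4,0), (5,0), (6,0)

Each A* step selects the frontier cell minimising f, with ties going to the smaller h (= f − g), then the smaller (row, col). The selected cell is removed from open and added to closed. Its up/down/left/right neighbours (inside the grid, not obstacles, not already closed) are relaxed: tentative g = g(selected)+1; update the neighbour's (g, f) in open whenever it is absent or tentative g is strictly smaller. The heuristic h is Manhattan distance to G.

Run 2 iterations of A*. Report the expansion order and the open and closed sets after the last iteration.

order=[(2,0) → (1,0)]; open=[(1,1) g=6 f=7, (2,1) g=5 f=7, (3,1) g=4 f=7, (4,1) g=3 f=7, (5,1) g=2 f=7, (6,1) g=1 f=7, (7,0) g=1 f=9]; closed=[(1,0), (2,0), (3,0), (4,0), (5,0), (6,0)]

step 1: expand (2,0) (f=7, h=3) → closed; open now [(1,0) g=5 f=7, (2,1) g=5 f=7, (3,1) g=4 f=7, (4,1) g=3 f=7, (5,1) g=2 f=7, (6,1) g=1 f=7, (7,0) g=1 f=9]
step 2: expand (1,0) (f=7, h=2) → closed; open now [(1,1) g=6 f=7, (2,1) g=5 f=7, (3,1) g=4 f=7, (4,1) g=3 f=7, (5,1) g=2 f=7, (6,1) g=1 f=7, (7,0) g=1 f=9]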